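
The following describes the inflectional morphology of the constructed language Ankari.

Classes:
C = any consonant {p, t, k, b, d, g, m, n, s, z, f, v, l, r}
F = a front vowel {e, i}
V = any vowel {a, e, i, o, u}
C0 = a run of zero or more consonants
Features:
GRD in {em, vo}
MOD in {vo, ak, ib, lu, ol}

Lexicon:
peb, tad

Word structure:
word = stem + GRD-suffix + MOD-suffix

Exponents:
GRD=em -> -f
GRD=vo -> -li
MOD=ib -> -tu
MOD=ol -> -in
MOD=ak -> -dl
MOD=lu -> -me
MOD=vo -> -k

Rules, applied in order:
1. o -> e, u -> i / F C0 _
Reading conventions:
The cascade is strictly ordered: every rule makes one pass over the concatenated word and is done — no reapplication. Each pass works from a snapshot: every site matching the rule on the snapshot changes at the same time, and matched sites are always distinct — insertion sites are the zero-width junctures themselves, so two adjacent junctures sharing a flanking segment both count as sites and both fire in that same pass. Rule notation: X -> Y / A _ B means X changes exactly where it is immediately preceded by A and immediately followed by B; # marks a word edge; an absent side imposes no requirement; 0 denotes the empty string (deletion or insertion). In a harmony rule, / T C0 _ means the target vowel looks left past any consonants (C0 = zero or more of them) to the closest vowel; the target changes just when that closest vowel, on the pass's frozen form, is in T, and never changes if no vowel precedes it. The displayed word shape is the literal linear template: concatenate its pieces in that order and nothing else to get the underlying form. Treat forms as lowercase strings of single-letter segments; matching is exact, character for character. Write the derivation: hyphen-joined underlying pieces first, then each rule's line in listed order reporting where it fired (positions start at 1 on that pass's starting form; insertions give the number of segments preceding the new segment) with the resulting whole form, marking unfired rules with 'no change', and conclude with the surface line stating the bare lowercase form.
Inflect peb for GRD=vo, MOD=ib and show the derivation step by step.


underlying: peb-li-tu
1. o -> e, u -> i / F C0 _: fires at position(s) 7: pebliti
surface: pebliti


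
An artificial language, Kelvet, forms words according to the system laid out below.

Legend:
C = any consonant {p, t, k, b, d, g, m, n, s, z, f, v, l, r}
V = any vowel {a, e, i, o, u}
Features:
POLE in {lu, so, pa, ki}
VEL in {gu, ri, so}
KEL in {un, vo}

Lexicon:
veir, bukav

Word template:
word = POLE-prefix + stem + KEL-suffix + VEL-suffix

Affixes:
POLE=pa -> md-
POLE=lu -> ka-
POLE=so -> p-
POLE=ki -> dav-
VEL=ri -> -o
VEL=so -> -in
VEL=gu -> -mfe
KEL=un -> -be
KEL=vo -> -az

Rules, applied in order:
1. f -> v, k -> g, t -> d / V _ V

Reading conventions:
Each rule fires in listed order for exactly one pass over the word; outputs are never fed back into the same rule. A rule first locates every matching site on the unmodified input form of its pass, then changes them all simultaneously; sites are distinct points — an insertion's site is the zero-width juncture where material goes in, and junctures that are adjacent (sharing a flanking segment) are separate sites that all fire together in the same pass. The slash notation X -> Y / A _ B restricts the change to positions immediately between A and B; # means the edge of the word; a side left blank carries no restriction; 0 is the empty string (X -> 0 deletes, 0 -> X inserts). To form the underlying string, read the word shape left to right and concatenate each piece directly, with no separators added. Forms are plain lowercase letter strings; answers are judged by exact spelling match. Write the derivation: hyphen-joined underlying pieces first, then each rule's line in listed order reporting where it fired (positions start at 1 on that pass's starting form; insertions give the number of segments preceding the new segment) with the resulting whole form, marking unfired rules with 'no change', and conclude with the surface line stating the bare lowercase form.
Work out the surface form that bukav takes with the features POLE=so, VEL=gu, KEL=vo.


underlying: p-bukav-az-mfe
1. f -> v, k -> g, t -> d / V _ V: fires at position(s) 4: pbugavazmfe
surface: pbugavazmfe


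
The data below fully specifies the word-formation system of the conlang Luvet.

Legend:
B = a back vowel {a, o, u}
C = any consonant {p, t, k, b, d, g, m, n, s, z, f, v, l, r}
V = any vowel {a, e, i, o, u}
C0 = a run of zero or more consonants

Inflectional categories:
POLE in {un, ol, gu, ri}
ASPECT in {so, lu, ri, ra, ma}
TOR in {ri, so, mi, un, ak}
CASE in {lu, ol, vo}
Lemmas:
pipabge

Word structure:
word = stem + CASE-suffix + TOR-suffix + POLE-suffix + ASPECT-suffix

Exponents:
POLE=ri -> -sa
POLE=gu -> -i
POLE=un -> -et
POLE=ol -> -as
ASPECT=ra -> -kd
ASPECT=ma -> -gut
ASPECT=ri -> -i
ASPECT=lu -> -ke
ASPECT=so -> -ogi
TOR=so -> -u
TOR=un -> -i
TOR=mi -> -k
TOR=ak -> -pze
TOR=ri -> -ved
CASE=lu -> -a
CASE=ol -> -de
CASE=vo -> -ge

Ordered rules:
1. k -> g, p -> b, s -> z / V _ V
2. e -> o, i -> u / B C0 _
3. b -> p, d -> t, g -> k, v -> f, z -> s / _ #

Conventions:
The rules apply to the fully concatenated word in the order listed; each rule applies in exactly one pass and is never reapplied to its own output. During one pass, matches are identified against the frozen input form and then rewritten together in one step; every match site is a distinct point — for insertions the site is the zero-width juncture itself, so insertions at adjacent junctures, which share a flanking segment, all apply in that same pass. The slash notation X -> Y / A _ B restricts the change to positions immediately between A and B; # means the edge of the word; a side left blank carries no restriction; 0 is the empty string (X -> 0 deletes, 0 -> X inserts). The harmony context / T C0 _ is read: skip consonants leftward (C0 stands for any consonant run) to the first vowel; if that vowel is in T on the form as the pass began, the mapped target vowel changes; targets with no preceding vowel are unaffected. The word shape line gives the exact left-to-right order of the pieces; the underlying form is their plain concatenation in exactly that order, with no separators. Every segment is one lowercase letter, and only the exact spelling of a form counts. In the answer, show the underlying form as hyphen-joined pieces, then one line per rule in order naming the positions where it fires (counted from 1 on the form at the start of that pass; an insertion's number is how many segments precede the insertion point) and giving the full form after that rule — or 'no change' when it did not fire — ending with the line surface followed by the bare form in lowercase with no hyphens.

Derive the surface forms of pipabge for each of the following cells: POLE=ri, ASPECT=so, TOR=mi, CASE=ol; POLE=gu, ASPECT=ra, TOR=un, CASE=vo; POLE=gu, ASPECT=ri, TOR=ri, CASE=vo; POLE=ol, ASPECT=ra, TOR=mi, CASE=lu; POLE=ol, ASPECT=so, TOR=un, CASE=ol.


cell POLE=ri, ASPECT=so, TOR=mi, CASE=ol:
underlying: pipabge-de-k-sa-ogi
1. k -> g, p -> b, s -> z / V _ V: fires at position(s) 3: pibabgedeksaogi
2. e -> o, i -> u / B C0 _: fires at position(s) 7, 15: pibabgodeksaogu
3. b -> p, d -> t, g -> k, v -> f, z -> s / _ #: no change
surface: pibabgodeksaogu

cell POLE=gu, ASPECT=ra, TOR=un, CASE=vo:
underlying: pipabge-ge-i-i-kd
1. k -> g, p -> b, s -> z / V _ V: fires at position(s) 3: pibabgegeiikd
2. e -> o, i -> u / B C0 _: fires at position(s) 7: pibabgogeiikd
3. b -> p, d -> t, g -> k, v -> f, z -> s / _ #: fires at position(s) 13: pibabgogeiikt
surface: pibabgogeiikt

cell POLE=gu, ASPECT=ri, TOR=ri, CASE=vo:
underlying: pipabge-ge-ved-i-i
1. k -> g, p -> b, s -> z / V _ V: fires at position(s) 3: pibabgegevedii
2. e -> o, i -> u / B C0 _: fires at position(s) 7: pibabgogevedii
3. b -> p, d -> t, g -> k, v -> f, z -> s / _ #: no change
surface: pibabgogevedii

cell POLE=ol, ASPECT=ra, TOR=mi, CASE=lu:
underlying: pipabge-a-k-as-kd
1. k -> g, p -> b, s -> z / V _ V: fires at position(s) 3, 9: pibabgeagaskd
2. e -> o, i -> u / B C0 _: fires at position(s) 7: pibabgoagaskd
3. b -> p, d -> t, g -> k, v -> f, z -> s / _ #: fires at position(s) 13: pibabgoagaskt
surface: pibabgoagaskt

cell POLE=ol, ASPECT=so, TOR=un, CASE=ol:
underlying: pipabge-de-i-as-ogi
1. k -> g, p -> b, s -> z / V _ V: fires at position(s) 3, 12: pibabgedeiazogi
2. e -> o, i -> u / B C0 _: fires at position(s) 7, 15: pibabgodeiazogu
3. b -> p, d -> t, g -> k, v -> f, z -> s / _ #: no change
surface: pibabgodeiazogu


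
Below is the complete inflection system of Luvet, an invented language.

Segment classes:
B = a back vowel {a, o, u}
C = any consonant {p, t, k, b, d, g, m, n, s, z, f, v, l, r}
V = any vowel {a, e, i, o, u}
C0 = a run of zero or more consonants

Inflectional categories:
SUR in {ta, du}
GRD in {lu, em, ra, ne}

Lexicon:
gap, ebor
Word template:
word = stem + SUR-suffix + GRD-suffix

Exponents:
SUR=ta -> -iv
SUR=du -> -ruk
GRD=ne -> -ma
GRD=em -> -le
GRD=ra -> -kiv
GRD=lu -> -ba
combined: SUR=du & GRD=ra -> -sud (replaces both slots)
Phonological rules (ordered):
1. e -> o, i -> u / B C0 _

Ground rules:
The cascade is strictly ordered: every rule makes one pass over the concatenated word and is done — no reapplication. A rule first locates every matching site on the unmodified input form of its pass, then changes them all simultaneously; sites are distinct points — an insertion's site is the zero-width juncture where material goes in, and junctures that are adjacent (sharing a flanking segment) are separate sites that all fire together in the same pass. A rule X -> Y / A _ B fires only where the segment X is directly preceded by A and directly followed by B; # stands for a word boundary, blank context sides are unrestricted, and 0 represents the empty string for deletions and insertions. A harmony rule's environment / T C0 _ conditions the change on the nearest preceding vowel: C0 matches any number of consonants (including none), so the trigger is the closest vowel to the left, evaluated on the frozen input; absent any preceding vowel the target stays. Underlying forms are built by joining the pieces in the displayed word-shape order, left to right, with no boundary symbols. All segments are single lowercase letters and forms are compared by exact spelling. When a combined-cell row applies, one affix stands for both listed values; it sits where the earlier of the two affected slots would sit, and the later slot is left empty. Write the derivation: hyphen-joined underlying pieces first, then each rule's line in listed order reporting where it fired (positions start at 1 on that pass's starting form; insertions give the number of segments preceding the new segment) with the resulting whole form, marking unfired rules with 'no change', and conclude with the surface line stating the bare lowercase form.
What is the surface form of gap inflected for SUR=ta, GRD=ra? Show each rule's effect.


underlying: gap-iv-kiv
1. e -> o, i -> u / B C0 _: fires at position(s) 4: gapuvkiv
surface: gapuvkiv


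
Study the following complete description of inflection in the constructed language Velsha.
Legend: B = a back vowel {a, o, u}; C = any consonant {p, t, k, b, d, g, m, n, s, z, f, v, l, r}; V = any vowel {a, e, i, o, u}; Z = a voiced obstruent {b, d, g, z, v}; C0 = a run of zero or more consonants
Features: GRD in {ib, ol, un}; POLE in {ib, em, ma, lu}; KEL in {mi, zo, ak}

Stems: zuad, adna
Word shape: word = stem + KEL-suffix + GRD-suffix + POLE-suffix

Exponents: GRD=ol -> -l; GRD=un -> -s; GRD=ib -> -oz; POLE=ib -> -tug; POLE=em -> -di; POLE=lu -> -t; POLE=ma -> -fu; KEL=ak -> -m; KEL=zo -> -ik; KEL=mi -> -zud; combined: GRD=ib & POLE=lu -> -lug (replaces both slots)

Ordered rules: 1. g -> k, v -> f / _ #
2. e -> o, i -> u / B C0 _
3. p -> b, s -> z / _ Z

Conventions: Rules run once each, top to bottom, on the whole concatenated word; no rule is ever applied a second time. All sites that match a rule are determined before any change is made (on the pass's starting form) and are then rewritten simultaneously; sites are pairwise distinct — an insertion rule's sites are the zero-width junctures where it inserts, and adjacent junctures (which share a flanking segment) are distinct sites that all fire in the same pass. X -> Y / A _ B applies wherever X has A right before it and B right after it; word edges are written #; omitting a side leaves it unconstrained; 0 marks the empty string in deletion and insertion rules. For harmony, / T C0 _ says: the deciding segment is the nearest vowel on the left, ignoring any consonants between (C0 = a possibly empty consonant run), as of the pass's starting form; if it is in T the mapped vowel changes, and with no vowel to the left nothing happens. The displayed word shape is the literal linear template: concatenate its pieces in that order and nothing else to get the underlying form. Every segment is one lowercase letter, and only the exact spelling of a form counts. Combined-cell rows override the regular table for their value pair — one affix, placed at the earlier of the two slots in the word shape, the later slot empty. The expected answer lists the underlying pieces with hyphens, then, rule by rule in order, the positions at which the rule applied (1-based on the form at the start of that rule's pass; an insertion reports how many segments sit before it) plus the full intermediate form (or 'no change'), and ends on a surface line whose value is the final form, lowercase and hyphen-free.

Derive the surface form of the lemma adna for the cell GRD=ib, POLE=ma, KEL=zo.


underlying: adna-ik-oz-fu
1. g -> k, v -> f / _ #: no change
2. e -> o, i -> u / B C0 _: fires at position(s) 5: adnaukozfu
3. p -> b, s -> z / _ Z: no change
surface: adnaukozfu


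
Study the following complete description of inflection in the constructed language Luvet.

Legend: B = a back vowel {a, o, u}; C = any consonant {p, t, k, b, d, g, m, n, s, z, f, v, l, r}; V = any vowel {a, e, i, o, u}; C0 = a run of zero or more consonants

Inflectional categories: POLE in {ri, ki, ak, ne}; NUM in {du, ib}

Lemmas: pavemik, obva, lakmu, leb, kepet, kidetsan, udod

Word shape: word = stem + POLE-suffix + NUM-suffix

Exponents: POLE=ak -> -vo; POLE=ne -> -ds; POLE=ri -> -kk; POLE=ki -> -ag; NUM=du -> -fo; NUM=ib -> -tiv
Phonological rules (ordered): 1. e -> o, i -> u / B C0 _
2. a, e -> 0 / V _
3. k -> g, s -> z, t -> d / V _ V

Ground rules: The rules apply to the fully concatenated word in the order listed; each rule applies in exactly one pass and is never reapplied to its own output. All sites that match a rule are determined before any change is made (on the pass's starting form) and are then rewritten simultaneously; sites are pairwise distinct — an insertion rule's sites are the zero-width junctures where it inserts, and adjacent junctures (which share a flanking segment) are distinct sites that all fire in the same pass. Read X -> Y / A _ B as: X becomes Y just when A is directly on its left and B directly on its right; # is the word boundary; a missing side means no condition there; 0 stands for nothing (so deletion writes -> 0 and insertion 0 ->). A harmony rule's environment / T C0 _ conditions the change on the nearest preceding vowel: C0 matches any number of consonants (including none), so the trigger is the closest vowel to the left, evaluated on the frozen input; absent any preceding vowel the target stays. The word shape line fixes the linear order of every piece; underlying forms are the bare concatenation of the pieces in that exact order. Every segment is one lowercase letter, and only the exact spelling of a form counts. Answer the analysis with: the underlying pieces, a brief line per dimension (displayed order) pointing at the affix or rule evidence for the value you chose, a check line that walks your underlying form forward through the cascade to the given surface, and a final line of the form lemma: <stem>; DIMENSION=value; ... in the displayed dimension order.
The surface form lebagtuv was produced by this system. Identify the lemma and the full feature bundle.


underlying: leb-ag-tiv
POLE=ki - signalled by the affix -ag
NUM=ib - signalled by the affix -tiv
check: lebagtiv -> lebagtuv -> lebagtuv -> lebagtuv
lemma: leb; POLE=ki; NUM=ib


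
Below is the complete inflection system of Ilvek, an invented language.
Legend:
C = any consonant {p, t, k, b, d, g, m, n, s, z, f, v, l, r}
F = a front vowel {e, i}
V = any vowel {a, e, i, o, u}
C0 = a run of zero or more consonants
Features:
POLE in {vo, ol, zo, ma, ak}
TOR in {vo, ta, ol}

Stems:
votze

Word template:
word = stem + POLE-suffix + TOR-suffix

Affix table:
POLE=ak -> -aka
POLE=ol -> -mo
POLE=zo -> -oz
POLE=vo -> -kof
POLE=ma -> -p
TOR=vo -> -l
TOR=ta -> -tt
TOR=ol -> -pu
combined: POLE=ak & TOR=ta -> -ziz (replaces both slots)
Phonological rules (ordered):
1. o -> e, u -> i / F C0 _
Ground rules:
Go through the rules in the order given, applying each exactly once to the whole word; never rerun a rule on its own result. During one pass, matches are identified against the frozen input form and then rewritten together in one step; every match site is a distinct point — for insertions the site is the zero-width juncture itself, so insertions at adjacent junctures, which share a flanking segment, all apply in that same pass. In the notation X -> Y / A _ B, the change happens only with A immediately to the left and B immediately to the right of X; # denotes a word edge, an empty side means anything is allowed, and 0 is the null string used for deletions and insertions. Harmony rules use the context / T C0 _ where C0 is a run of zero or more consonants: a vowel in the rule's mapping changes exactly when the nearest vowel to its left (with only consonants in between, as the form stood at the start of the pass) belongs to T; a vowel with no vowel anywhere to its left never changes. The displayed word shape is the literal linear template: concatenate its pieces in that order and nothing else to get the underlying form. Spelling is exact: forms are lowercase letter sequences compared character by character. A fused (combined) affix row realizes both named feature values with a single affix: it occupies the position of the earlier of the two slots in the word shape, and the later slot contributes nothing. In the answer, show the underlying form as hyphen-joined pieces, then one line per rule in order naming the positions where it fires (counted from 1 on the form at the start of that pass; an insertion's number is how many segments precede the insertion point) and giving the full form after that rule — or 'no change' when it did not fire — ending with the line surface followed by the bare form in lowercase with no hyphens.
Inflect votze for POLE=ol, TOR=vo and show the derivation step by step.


underlying: votze-mo-l
1. o -> e, u -> i / F C0 _: fires at position(s) 7: votzemel
surface: votzemel


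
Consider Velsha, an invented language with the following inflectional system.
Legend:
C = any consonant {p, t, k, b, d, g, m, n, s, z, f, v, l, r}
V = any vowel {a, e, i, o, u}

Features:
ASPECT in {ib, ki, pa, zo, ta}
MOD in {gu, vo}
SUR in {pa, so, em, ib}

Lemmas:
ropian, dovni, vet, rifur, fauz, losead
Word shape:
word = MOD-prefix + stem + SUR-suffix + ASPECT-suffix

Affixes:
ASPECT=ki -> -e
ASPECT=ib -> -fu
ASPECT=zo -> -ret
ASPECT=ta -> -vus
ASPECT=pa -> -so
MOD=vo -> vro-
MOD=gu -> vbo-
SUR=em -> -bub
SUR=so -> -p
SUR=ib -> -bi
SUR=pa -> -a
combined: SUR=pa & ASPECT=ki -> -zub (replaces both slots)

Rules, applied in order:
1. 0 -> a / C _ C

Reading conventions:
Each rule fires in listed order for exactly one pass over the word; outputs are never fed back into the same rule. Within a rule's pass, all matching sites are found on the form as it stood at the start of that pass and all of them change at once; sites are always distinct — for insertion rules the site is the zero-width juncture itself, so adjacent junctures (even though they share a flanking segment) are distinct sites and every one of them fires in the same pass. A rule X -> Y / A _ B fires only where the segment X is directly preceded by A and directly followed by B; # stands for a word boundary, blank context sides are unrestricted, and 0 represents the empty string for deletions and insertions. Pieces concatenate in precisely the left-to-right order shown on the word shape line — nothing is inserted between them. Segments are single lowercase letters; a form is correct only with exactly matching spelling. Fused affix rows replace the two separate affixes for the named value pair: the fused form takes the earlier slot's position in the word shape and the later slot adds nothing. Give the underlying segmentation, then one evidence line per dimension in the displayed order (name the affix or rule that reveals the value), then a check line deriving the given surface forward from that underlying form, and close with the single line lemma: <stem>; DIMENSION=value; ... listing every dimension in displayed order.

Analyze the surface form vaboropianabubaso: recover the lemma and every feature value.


underlying: vbo-ropian-bub-so
ASPECT=pa - signalled by the affix -so
MOD=gu - signalled by the affix vbo-
SUR=em - signalled by the affix -bub
check: vboropianbubso -> vaboropianabubaso
lemma: ropian; ASPECT=pa; MOD=gu; SUR=em


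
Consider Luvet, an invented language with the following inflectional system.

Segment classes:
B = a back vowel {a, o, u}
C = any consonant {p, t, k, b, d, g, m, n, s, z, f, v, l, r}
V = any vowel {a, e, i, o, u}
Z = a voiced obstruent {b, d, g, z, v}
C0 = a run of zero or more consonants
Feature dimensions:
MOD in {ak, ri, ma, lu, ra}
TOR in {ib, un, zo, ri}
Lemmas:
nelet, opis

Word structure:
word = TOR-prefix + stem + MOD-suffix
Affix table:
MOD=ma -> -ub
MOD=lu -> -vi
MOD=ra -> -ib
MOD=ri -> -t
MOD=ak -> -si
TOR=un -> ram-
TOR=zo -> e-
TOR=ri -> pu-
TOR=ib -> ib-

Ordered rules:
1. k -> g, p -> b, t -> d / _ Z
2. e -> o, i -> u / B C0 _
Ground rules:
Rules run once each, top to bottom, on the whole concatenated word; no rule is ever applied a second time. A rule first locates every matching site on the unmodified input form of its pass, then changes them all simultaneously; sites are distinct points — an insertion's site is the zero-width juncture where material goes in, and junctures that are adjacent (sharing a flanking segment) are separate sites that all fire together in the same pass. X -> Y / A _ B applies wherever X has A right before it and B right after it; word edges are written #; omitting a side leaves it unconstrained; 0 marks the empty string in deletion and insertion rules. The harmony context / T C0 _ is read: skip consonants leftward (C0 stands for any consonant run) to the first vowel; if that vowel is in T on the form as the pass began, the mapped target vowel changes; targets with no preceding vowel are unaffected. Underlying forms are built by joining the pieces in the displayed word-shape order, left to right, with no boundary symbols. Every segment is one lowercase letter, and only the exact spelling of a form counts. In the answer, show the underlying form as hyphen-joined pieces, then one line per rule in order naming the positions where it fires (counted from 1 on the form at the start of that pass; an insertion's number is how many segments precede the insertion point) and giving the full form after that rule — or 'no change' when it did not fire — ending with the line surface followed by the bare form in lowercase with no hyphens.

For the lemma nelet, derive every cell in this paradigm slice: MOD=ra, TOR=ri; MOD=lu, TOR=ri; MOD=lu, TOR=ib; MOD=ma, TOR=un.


cell MOD=ra, TOR=ri:
underlying: pu-nelet-ib
1. k -> g, p -> b, t -> d / _ Z: no change
2. e -> o, i -> u / B C0 _: fires at position(s) 4: punoletib
surface: punoletib

cell MOD=lu, TOR=ri:
underlying: pu-nelet-vi
1. k -> g, p -> b, t -> d / _ Z: fires at position(s) 7: puneledvi
2. e -> o, i -> u / B C0 _: fires at position(s) 4: punoledvi
surface: punoledvi

cell MOD=lu, TOR=ib:
underlying: ib-nelet-vi
1. k -> g, p -> b, t -> d / _ Z: fires at position(s) 7: ibneledvi
2. e -> o, i -> u / B C0 _: no change
surface: ibneledvi

cell MOD=ma, TOR=un:
underlying: ram-nelet-ub
1. k -> g, p -> b, t -> d / _ Z: no change
2. e -> o, i -> u / B C0 _: fires at position(s) 5: ramnoletub
surface: ramnoletub


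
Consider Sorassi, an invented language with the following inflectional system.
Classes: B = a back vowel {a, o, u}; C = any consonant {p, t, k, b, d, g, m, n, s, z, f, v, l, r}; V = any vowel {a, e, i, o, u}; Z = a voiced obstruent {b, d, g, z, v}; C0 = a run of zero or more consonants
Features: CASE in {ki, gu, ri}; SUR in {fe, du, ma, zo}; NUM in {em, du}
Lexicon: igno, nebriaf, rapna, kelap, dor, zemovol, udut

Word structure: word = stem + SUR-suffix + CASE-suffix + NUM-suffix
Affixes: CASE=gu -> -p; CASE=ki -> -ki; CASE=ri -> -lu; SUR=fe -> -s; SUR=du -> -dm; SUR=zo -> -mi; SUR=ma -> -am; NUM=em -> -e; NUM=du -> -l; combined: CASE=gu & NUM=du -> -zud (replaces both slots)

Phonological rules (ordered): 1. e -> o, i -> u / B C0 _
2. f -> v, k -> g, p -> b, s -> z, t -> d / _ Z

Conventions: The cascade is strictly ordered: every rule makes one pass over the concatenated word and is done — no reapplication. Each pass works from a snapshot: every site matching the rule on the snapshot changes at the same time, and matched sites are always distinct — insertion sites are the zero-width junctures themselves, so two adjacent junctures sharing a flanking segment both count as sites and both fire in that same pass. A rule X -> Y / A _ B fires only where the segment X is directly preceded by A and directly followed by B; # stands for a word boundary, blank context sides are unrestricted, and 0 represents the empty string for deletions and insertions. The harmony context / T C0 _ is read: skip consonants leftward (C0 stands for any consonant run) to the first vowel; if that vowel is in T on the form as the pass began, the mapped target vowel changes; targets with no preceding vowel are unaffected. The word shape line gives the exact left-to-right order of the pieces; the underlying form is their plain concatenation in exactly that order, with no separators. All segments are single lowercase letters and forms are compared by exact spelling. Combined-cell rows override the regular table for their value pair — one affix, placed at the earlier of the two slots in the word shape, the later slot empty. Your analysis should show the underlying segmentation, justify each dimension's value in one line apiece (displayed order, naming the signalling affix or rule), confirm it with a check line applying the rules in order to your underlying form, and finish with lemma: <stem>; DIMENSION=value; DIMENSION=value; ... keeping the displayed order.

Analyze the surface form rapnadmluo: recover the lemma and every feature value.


underlying: rapna-dm-lu-e
CASE=ri - signalled by the affix -lu
SUR=du - signalled by the affix -dm
NUM=em - signalled by the affix -e
check: rapnadmlue -> rapnadmluo -> rapnadmluo
lemma: rapna; CASE=ri; SUR=du; NUM=em


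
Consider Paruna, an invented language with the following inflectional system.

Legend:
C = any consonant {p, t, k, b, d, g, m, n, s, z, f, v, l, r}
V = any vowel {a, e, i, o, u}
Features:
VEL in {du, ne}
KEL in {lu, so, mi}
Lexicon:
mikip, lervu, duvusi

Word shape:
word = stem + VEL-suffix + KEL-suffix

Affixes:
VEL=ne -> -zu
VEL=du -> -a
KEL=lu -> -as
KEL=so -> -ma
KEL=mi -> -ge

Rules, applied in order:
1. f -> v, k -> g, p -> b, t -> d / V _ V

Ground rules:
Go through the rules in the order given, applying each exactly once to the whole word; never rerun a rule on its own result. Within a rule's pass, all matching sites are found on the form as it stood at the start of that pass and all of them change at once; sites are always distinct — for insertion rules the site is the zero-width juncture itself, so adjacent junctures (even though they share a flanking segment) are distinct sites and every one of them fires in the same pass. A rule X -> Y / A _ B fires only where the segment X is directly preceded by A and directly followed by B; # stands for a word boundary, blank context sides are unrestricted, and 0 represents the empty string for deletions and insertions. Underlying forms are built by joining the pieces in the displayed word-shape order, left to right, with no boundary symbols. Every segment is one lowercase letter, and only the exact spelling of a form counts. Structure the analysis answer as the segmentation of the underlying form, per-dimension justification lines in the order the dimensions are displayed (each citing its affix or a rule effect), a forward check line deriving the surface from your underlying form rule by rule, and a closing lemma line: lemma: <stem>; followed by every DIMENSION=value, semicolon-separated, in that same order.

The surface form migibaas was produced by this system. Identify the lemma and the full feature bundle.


underlying: mikip-a-as
VEL=du - signalled by the affix -a
KEL=lu - signalled by the affix -as
check: mikipaas -> migibaas
lemma: mikip; VEL=du; KEL=lu


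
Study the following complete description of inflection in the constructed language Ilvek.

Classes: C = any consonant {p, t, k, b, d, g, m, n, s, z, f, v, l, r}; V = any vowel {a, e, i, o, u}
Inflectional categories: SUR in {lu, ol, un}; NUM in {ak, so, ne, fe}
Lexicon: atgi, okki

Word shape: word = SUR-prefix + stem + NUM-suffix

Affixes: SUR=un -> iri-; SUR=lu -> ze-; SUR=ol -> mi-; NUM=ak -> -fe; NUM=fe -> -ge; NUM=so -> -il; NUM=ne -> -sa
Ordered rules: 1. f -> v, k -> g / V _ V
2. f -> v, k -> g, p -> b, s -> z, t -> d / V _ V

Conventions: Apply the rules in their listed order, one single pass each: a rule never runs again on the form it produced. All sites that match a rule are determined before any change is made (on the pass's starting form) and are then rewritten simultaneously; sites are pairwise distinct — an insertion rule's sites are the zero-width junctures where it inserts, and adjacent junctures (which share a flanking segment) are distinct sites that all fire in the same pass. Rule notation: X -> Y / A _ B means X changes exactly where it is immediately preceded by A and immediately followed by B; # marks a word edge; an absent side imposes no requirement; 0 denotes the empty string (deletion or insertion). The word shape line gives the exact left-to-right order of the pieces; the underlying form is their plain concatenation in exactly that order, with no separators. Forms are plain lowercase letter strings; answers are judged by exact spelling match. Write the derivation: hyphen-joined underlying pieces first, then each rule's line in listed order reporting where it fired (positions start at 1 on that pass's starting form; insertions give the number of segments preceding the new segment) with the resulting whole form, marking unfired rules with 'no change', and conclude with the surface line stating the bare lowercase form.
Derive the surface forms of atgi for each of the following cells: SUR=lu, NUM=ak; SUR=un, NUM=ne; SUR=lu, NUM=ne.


cell SUR=lu, NUM=ak:
underlying: ze-atgi-fe
1. f -> v, k -> g / V _ V: fires at position(s) 7: zeatgive
2. f -> v, k -> g, p -> b, s -> z, t -> d / V _ V: no change
surface: zeatgive

cell SUR=un, NUM=ne:
underlying: iri-atgi-sa
1. f -> v, k -> g / V _ V: no change
2. f -> v, k -> g, p -> b, s -> z, t -> d / V _ V: fires at position(s) 8: iriatgiza
surface: iriatgiza

cell SUR=lu, NUM=ne:
underlying: ze-atgi-sa
1. f -> v, k -> g / V _ V: no change
2. f -> v, k -> g, p -> b, s -> z, t -> d / V _ V: fires at position(s) 7: zeatgiza
surface: zeatgiza


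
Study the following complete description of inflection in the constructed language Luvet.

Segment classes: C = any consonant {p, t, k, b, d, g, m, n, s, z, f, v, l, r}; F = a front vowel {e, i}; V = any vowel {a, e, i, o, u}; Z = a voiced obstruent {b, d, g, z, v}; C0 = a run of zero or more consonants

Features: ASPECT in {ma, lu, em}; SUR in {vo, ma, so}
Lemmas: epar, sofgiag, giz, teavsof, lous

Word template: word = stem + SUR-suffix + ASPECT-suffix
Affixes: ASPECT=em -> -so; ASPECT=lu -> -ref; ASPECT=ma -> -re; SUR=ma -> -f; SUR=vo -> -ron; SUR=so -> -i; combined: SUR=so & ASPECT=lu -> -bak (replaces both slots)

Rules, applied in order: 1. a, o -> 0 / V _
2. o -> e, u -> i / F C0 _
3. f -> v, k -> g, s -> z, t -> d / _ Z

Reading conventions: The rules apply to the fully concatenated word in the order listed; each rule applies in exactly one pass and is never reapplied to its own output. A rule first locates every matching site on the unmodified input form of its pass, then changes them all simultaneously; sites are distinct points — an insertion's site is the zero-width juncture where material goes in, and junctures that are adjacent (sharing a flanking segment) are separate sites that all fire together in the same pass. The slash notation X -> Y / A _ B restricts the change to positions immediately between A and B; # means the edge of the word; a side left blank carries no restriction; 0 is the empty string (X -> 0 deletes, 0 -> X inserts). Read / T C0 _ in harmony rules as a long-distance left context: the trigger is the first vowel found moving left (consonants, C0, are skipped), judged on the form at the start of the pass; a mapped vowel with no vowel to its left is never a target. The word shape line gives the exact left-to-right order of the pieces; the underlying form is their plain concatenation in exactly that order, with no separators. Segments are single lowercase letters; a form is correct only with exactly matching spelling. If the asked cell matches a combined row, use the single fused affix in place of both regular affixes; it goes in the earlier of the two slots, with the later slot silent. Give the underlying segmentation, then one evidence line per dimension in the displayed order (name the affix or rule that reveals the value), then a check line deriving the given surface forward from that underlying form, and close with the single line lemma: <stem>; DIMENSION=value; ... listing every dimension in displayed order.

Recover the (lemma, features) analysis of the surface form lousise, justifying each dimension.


underlying: lous-i-so
ASPECT=em - signalled by the affix -so
SUR=so - signalled by the affix -i
check: lousiso -> lousiso -> lousise -> lousise
lemma: lous; ASPECT=em; SUR=so


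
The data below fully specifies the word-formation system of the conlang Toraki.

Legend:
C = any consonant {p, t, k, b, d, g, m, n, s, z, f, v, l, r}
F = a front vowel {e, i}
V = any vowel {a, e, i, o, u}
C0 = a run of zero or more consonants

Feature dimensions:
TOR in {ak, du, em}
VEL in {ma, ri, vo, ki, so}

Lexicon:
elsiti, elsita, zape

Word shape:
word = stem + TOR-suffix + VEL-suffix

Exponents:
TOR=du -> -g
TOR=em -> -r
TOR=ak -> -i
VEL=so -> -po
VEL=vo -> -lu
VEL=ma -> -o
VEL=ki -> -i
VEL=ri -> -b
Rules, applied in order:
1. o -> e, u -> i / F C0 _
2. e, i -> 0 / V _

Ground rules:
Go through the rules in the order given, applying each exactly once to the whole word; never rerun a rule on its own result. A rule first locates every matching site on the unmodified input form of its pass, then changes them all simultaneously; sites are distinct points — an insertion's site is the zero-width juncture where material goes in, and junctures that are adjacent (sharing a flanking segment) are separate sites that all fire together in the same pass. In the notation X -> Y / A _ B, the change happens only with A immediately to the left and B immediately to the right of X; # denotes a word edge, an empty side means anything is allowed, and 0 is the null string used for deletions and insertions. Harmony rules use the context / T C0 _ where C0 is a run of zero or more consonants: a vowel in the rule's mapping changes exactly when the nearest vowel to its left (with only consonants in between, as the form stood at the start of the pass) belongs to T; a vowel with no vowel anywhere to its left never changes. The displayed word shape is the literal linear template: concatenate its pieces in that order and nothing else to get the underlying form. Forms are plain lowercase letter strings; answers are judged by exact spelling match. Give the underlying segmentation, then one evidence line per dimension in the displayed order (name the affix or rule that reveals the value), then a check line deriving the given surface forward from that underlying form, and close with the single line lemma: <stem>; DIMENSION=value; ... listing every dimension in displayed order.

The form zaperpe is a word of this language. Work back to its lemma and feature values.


underlying: zape-r-po
TOR=em - signalled by the affix -r
VEL=so - signalled by the affix -po
check: zaperpo -> zaperpe -> zaperpe
lemma: zape; TOR=em; VEL=so


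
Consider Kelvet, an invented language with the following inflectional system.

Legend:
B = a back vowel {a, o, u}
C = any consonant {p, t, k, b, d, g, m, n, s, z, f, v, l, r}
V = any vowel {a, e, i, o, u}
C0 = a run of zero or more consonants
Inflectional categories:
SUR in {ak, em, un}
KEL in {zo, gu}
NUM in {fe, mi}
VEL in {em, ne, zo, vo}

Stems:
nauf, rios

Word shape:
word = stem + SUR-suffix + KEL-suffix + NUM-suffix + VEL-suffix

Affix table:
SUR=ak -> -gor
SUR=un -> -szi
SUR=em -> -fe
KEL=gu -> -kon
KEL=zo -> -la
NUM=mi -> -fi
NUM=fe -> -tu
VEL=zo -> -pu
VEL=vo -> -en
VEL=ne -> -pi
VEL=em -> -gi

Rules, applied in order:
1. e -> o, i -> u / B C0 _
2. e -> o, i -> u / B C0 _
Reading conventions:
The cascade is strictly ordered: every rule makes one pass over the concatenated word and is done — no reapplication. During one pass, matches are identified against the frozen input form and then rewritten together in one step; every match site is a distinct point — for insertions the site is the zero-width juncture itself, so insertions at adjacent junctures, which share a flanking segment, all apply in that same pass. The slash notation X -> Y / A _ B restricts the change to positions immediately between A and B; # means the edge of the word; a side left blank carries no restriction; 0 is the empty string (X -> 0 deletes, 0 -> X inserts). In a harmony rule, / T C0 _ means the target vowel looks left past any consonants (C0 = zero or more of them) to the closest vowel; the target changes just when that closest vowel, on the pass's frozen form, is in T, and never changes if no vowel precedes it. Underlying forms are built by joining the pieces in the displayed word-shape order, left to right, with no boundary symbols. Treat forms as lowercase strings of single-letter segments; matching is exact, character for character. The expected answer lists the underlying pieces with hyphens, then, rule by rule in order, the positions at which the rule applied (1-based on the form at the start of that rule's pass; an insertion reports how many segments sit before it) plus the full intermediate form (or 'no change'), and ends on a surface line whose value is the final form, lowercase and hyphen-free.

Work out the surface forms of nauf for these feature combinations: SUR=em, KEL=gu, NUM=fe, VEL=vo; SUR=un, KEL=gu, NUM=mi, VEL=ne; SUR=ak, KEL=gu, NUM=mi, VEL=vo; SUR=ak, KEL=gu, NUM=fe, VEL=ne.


cell SUR=em, KEL=gu, NUM=fe, VEL=vo:
underlying: nauf-fe-kon-tu-en
1. e -> o, i -> u / B C0 _: fires at position(s) 6, 12: nauffokontuon
2. e -> o, i -> u / B C0 _: no change
surface: nauffokontuon

cell SUR=un, KEL=gu, NUM=mi, VEL=ne:
underlying: nauf-szi-kon-fi-pi
1. e -> o, i -> u / B C0 _: fires at position(s) 7, 12: naufszukonfupi
2. e -> o, i -> u / B C0 _: fires at position(s) 14: naufszukonfupu
surface: naufszukonfupu

cell SUR=ak, KEL=gu, NUM=mi, VEL=vo:
underlying: nauf-gor-kon-fi-en
1. e -> o, i -> u / B C0 _: fires at position(s) 12: naufgorkonfuen
2. e -> o, i -> u / B C0 _: fires at position(s) 13: naufgorkonfuon
surface: naufgorkonfuon

cell SUR=ak, KEL=gu, NUM=fe, VEL=ne:
underlying: nauf-gor-kon-tu-pi
1. e -> o, i -> u / B C0 _: fires at position(s) 14: naufgorkontupu
2. e -> o, i -> u / B C0 _: no change
surface: naufgorkontupu


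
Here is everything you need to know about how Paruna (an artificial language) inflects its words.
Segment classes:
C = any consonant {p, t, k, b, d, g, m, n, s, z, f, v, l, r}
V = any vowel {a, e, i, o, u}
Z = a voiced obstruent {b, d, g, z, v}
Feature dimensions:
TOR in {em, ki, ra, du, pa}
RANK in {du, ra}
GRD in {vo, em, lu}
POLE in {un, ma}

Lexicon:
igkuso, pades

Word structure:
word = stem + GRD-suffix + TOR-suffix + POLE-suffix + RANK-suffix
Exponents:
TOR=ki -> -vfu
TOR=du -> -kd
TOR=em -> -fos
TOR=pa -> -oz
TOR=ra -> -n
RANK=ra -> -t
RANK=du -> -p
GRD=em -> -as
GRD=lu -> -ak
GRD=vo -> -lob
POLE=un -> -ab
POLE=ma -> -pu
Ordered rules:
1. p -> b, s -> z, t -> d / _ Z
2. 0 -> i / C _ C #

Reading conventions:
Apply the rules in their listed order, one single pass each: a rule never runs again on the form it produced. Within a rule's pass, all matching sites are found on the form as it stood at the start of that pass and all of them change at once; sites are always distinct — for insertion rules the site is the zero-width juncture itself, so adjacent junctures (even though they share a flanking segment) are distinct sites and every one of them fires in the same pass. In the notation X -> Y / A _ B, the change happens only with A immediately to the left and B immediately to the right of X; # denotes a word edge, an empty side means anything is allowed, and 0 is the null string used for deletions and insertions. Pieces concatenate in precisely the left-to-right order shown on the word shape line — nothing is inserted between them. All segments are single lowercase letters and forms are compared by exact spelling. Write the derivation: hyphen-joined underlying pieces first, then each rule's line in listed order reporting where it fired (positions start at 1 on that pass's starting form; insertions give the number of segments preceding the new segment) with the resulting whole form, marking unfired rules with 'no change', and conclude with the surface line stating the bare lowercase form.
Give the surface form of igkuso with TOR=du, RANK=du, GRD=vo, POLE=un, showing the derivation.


underlying: igkuso-lob-kd-ab-p
1. p -> b, s -> z, t -> d / _ Z: no change
2. 0 -> i / C _ C #: inserts after position(s) 13: igkusolobkdabip
surface: igkusolobkdabip
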